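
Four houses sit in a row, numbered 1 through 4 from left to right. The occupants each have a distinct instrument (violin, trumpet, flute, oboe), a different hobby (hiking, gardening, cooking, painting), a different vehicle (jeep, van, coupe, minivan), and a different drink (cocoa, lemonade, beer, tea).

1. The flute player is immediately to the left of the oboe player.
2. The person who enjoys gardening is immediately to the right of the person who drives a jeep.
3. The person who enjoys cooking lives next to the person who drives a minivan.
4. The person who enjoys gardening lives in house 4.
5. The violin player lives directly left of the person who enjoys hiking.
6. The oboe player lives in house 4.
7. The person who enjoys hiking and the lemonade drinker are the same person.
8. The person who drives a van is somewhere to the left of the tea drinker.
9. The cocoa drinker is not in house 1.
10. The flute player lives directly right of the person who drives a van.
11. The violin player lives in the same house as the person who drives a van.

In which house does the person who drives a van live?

By clue 4, the person who enjoys gardening is in house 4.
Clue 6: the oboe player is in house 4.
The only drink still possible for house 1 is beer.
The flute player is in house 3 (clue 1).
From clue 2, the person who drives a jeep must be in house 3.
Clue 10 places the person who drives a van in house 2.
From clue 11, the violin player must be in house 2.
The only instrument still possible for house 1 is trumpet.
From clue 5, the person who enjoys hiking must be in house 3.
From clue 7, the lemonade drinker must be in house 3.
The only hobby still possible for house 1 is painting.
That leaves cooking as the hobby for house 2.
House 2 drink: only cocoa fits.
The only drink still possible for house 4 is tea.
The person who drives a minivan is in house 1 (clue 3).
House 4's vehicle must be coupe (nothing else left).
So: house 1 = trumpet/painting/minivan/beer, house 2 = violin/cooking/van/cocoa, house 3 = flute/hiking/jeep/lemonade, house 4 = oboe/gardening/coupe/tea.

2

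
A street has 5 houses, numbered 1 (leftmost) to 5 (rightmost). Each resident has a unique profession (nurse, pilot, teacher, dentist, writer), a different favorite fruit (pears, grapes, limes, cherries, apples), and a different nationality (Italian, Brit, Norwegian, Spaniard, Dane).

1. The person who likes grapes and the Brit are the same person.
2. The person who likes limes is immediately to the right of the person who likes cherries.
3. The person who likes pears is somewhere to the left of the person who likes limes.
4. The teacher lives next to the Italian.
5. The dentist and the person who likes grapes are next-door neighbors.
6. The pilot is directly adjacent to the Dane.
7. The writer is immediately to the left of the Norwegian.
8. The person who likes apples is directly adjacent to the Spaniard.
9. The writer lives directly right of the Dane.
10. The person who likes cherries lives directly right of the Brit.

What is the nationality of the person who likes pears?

The writer is narrowed to house 2 or 3 or 4; consider each.
Placing it in house 2 and house 4 leads to a contradiction, so it's in house 3.
The Norwegian is in house 4 (clue 7).
The Dane is in house 2 (clue 9).
Clue 6 places the pilot in house 1.
The only profession still possible for house 5 is nurse.
That leaves limes as the favorite fruit for house 5.
From clue 2, the person who likes cherries must be in house 4.
Clue 10 places the Brit in house 3.
House 2 favorite fruit: only apples fits.
From clue 1, the person who likes grapes must be in house 3.
From clue 8, the Spaniard must be in house 1.
House 1's favorite fruit must be pears (nothing else left).
So house 5 gets Italian for nationality.
Clue 4 places the teacher in house 4.
House 2's profession must be dentist (nothing else left).
So: house 1 = pilot/pears/Spaniard, house 2 = dentist/apples/Dane, house 3 = writer/grapes/Brit, house 4 = teacher/cherries/Norwegian, house 5 = nurse/limes/Italian.

Spaniard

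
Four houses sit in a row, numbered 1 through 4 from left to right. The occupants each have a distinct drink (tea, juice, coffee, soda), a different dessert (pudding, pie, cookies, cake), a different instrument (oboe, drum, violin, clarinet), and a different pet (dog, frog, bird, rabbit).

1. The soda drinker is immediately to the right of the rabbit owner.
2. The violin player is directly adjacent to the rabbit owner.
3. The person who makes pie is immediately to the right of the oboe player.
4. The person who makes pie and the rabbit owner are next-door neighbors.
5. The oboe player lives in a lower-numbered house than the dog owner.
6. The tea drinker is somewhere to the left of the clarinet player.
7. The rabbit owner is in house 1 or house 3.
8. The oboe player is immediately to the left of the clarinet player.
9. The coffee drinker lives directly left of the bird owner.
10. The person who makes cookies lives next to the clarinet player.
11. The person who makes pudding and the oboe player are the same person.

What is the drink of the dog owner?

juice

The soda drinker is narrowed to house 2 or 4; consider each.
Placing it in house 2 leads to a contradiction, so it's in house 4.
From clue 1, the rabbit owner must be in house 3.
So house 1 gets frog for pet.
The coffee drinker is narrowed to house 1 or 3; consider each.
Placing it in house 1 leads to a contradiction, so it's in house 3.
Clue 9: the bird owner is in house 4.
The only pet still possible for house 2 is dog.
From clue 5, the oboe player must be in house 1.
The clarinet player is in house 2 (clue 8).
The person who makes pudding is in house 1 (clue 11).
House 3 dessert: only cookies fits.
House 3's instrument must be drum (nothing else left).
House 4 instrument: only violin fits.
By clue 3, the person who makes pie is in house 2.
Clue 6 places the tea drinker in house 1.
So house 2 gets juice for drink.
House 4 dessert: only cake fits.
So: house 1 = tea/pudding/oboe/frog, house 2 = juice/pie/clarinet/dog, house 3 = coffee/cookies/drum/rabbit, house 4 = soda/cake/violin/bird.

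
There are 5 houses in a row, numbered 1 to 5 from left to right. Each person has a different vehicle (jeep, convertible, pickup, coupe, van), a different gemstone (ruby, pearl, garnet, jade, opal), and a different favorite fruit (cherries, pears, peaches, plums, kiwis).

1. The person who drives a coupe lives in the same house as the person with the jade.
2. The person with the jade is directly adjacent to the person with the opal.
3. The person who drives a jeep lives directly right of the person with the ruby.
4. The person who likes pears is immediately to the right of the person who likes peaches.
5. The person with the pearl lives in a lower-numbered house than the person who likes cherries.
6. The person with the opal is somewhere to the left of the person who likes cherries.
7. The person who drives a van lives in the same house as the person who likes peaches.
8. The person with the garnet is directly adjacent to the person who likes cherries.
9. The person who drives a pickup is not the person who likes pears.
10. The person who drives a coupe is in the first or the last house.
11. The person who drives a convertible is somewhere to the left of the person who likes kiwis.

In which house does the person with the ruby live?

The person who drives a coupe is narrowed to house 1 or 5; consider each.
Placing it in house 5 leads to a contradiction, so it's in house 1.
The person with the jade is in house 1 (clue 1).
From clue 2, the person with the opal must be in house 2.
The only gemstone still possible for house 5 is garnet.
By clue 8, the person who likes cherries is in house 4.
House 1 favorite fruit: only plums fits.
Clue 4: the person who likes pears is in house 3.
From clue 4, the person who likes peaches must be in house 2.
By clue 5, the person with the pearl is in house 3.
Clue 7: the person who drives a van is in house 2.
That leaves convertible as the vehicle for house 3.
House 4 gemstone: only ruby fits.
That leaves kiwis as the favorite fruit for house 5.
Clue 3: the person who drives a jeep is in house 5.
That leaves pickup as the vehicle for house 4.
So: house 1 = coupe/jade/plums, house 2 = van/opal/peaches, house 3 = convertible/pearl/pears, house 4 = pickup/ruby/cherries, house 5 = jeep/garnet/kiwis.

4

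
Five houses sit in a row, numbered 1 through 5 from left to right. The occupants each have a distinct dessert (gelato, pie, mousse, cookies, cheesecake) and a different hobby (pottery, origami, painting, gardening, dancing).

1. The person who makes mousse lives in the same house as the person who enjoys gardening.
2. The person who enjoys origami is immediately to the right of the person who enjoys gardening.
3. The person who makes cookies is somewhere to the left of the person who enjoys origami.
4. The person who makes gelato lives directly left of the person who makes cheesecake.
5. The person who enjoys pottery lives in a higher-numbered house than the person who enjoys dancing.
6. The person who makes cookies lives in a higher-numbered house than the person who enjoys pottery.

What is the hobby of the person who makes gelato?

dancing

The person who makes cookies is narrowed to house 3 or 4; consider each.
Placing it in house 4 leads to a contradiction, so it's in house 3.
Clue 6 places the person who enjoys pottery in house 2.
House 1's hobby must be dancing (nothing else left).
By clue 1, the person who enjoys gardening is in house 4.
The person who enjoys origami is in house 5 (clue 2).
The only dessert still possible for house 4 is mousse.
House 3 hobby: only painting fits.
Clue 4 places the person who makes cheesecake in house 2.
The only dessert still possible for house 1 is gelato.
The only dessert still possible for house 5 is pie.
So: house 1 = gelato/dancing, house 2 = cheesecake/pottery, house 3 = cookies/painting, house 4 = mousse/gardening, house 5 = pie/origami.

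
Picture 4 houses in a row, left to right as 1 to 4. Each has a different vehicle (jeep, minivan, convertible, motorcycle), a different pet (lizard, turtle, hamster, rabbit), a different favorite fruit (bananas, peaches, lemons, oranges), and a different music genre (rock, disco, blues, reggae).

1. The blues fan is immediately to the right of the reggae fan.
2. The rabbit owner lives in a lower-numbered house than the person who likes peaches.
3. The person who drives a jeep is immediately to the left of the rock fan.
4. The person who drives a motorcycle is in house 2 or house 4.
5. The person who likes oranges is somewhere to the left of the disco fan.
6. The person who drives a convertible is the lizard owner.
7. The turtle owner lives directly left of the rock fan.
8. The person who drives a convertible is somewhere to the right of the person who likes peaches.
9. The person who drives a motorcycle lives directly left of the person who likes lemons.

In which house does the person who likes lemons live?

3

From clue 9, the person who drives a motorcycle must be in house 2.
By clue 9, the person who likes lemons is in house 3.
The only favorite fruit still possible for house 4 is bananas.
So house 1 gets reggae for music genre.
Clue 1 places the blues fan in house 2.
Clue 2 places the rabbit owner in house 1.
That leaves hamster as the pet for house 2.
That leaves lizard as the pet for house 4.
House 1's favorite fruit must be oranges (nothing else left).
That leaves peaches as the favorite fruit for house 2.
The only music genre still possible for house 3 is disco.
House 4 music genre: only rock fits.
By clue 3, the person who drives a jeep is in house 3.
The person who drives a convertible is in house 4 (clue 6).
House 1 vehicle: only minivan fits.
House 3's pet must be turtle (nothing else left).
So: house 1 = minivan/rabbit/oranges/reggae, house 2 = motorcycle/hamster/peaches/blues, house 3 = jeep/turtle/lemons/disco, house 4 = convertible/lizard/bananas/rock.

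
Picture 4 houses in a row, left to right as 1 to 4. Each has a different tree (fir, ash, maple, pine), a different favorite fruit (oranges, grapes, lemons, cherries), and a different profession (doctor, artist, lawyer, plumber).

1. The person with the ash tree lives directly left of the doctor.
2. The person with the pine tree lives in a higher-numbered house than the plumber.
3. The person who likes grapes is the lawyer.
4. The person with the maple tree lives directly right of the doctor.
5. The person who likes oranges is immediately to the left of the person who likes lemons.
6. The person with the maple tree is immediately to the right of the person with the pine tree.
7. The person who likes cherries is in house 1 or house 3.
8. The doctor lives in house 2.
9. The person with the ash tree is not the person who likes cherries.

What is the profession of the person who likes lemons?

From clue 8, the doctor must be in house 2.
By clue 1, the person with the ash tree is in house 1.
From clue 2, the plumber must be in house 1.
Clue 4: the person with the maple tree is in house 3.
By clue 6, the person with the pine tree is in house 2.
Clue 9 places the person who likes cherries in house 3.
That leaves fir as the tree for house 4.
Clue 3: the person who likes grapes is in house 4.
From clue 3, the lawyer must be in house 4.
The person who likes oranges is in house 1 (clue 5).
By clue 5, the person who likes lemons is in house 2.
House 3 profession: only artist fits.
So: house 1 = ash/oranges/plumber, house 2 = pine/lemons/doctor, house 3 = maple/cherries/artist, house 4 = fir/grapes/lawyer.

doctor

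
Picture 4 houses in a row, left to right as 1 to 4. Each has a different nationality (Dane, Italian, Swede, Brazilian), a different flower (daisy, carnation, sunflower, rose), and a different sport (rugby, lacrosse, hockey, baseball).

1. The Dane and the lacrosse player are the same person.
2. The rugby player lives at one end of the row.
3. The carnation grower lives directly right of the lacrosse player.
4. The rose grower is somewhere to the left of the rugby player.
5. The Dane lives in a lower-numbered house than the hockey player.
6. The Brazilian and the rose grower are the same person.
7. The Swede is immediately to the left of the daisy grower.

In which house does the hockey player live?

3

Clue 4: the rugby player is in house 4.
House 4's nationality must be Italian (nothing else left).
The Dane is narrowed to house 1 or 2; consider each.
Placing it in house 1 leads to a contradiction, so it's in house 2.
The lacrosse player is in house 2 (clue 1).
The carnation grower is in house 3 (clue 3).
From clue 5, the hockey player must be in house 3.
So house 1 gets baseball for sport.
Clue 6 places the Brazilian in house 1.
By clue 6, the rose grower is in house 1.
That leaves Swede as the nationality for house 3.
By clue 7, the daisy grower is in house 4.
The only flower still possible for house 2 is sunflower.
So: house 1 = Brazilian/rose/baseball, house 2 = Dane/sunflower/lacrosse, house 3 = Swede/carnation/hockey, house 4 = Italian/daisy/rugby.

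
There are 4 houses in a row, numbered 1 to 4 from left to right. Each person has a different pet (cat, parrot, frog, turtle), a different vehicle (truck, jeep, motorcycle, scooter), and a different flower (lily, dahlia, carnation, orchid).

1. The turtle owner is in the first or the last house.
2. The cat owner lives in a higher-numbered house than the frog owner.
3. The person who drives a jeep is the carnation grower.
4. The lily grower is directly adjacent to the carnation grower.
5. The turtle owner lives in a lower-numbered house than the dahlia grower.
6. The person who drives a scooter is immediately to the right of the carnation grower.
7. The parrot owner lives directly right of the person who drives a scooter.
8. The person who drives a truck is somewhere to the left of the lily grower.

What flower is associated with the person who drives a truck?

The turtle owner is in house 1 (clue 5).
So house 2 gets frog for pet.
The only vehicle still possible for house 4 is motorcycle.
House 3 vehicle: only scooter fits.
By clue 6, the carnation grower is in house 2.
From clue 7, the parrot owner must be in house 4.
So house 3 gets cat for pet.
House 1's flower must be orchid (nothing else left).
So house 4 gets dahlia for flower.
By clue 3, the person who drives a jeep is in house 2.
So house 1 gets truck for vehicle.
House 3's flower must be lily (nothing else left).
So: house 1 = turtle/truck/orchid, house 2 = frog/jeep/carnation, house 3 = cat/scooter/lily, house 4 = parrot/motorcycle/dahlia.

orchid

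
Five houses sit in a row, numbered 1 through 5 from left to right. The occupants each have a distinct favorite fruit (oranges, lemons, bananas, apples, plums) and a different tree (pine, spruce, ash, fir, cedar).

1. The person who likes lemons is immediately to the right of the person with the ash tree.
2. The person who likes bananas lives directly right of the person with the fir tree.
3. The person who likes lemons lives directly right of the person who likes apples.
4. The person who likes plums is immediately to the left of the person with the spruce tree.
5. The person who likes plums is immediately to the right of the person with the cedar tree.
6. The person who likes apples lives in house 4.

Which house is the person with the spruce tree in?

3

By clue 6, the person who likes apples is in house 4.
So house 1 gets oranges for favorite fruit.
Clue 3 places the person who likes lemons in house 5.
So house 5 gets pine for tree.
Clue 1: the person with the ash tree is in house 4.
House 3 tree: only spruce fits.
By clue 4, the person who likes plums is in house 2.
The person with the cedar tree is in house 1 (clue 5).
House 3 favorite fruit: only bananas fits.
So house 2 gets fir for tree.
So: house 1 = oranges/cedar, house 2 = plums/fir, house 3 = bananas/spruce, house 4 = apples/ash, house 5 = lemons/pine.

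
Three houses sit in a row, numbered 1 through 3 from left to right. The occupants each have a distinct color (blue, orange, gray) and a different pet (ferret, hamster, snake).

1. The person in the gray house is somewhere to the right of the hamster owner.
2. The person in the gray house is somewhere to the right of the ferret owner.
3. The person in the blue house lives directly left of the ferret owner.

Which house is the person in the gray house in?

Clue 3: the person in the blue house is in house 1.
Clue 3 places the ferret owner in house 2.
That leaves hamster as the pet for house 1.
That leaves snake as the pet for house 3.
Clue 2 places the person in the gray house in house 3.
House 2's color must be orange (nothing else left).
So: house 1 = blue/hamster, house 2 = orange/ferret, house 3 = gray/snake.

3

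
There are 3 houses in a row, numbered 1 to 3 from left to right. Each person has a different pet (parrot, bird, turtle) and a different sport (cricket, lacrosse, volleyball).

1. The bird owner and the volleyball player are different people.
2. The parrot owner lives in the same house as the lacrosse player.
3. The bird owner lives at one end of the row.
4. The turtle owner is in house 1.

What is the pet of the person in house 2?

parrot

By clue 4, the turtle owner is in house 1.
That leaves parrot as the pet for house 2.
House 3 pet: only bird fits.
Clue 2: the lacrosse player is in house 2.
House 1 sport: only volleyball fits.
That leaves cricket as the sport for house 3.
So: house 1 = turtle/volleyball, house 2 = parrot/lacrosse, house 3 = bird/cricket.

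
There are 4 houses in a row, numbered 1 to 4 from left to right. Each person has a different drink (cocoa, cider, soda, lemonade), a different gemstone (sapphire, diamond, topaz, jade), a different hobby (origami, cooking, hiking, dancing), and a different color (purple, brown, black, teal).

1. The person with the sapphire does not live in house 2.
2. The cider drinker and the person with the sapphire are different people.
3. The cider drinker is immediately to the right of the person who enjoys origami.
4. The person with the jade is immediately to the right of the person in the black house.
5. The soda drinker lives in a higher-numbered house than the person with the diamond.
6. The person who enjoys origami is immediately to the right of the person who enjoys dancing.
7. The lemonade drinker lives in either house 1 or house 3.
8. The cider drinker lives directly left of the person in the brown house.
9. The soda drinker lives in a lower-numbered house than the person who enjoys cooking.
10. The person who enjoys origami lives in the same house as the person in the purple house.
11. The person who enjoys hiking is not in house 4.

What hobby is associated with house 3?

The only drink still possible for house 4 is cocoa.
The only hobby still possible for house 4 is cooking.
The cider drinker is in house 3 (clue 3).
Clue 3: the person who enjoys origami is in house 2.
By clue 6, the person who enjoys dancing is in house 1.
From clue 8, the person in the brown house must be in house 4.
From clue 10, the person in the purple house must be in house 2.
That leaves lemonade as the drink for house 1.
House 2 drink: only soda fits.
The only hobby still possible for house 3 is hiking.
The person with the diamond is in house 1 (clue 5).
House 3's gemstone must be topaz (nothing else left).
So house 2 gets jade for gemstone.
So house 4 gets sapphire for gemstone.
From clue 4, the person in the black house must be in house 1.
That leaves teal as the color for house 3.
So: house 1 = lemonade/diamond/dancing/black, house 2 = soda/jade/origami/purple, house 3 = cider/topaz/hiking/teal, house 4 = cocoa/sapphire/cooking/brown.

hiking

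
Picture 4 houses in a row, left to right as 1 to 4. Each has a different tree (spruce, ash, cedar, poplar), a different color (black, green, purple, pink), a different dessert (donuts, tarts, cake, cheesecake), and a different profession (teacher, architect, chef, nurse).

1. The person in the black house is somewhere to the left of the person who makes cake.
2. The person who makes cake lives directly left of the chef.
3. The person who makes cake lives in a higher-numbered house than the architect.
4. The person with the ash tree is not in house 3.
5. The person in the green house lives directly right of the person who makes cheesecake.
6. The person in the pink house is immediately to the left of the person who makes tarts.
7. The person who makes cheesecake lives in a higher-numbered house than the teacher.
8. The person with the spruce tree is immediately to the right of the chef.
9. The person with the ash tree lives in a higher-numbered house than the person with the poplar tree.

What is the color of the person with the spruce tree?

From clue 8, the person with the spruce tree must be in house 4.
Clue 8 places the chef in house 3.
House 2 tree: only ash fits.
So house 1 gets donuts for dessert.
So house 4 gets tarts for dessert.
So house 4 gets nurse for profession.
From clue 2, the person who makes cake must be in house 2.
The architect is in house 1 (clue 3).
By clue 6, the person in the pink house is in house 3.
Clue 9 places the person with the poplar tree in house 1.
House 3 tree: only cedar fits.
House 3's dessert must be cheesecake (nothing else left).
So house 2 gets teacher for profession.
Clue 1: the person in the black house is in house 1.
That leaves purple as the color for house 2.
House 4's color must be green (nothing else left).
So: house 1 = poplar/black/donuts/architect, house 2 = ash/purple/cake/teacher, house 3 = cedar/pink/cheesecake/chef, house 4 = spruce/green/tarts/nurse.

green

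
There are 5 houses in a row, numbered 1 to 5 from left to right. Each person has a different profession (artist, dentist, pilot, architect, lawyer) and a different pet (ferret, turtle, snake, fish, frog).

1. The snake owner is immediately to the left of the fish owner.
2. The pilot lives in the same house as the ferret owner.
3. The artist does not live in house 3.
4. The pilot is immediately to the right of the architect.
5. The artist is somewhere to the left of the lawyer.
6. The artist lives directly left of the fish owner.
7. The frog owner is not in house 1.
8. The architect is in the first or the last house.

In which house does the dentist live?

3

Clue 8 places the architect in house 1.
Clue 4: the pilot is in house 2.
Clue 2: the ferret owner is in house 2.
From clue 5, the lawyer must be in house 5.
The fish owner is in house 5 (clue 6).
So house 3 gets dentist for profession.
House 4 profession: only artist fits.
So house 1 gets turtle for pet.
So house 3 gets frog for pet.
So house 4 gets snake for pet.
So: house 1 = architect/turtle, house 2 = pilot/ferret, house 3 = dentist/frog, house 4 = artist/snake, house 5 = lawyer/fish.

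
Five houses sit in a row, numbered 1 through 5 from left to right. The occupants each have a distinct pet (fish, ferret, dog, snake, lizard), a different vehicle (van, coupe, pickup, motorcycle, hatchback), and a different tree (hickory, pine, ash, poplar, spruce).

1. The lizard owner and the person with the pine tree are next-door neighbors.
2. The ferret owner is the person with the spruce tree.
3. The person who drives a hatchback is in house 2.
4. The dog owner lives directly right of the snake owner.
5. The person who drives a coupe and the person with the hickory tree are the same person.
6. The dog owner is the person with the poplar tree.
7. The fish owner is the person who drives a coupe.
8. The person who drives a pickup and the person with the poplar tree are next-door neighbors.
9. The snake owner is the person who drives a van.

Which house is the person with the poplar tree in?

The person who drives a hatchback is in house 2 (clue 3).
The dog owner is narrowed to house 2 or 4 or 5; consider each.
Placing it in house 2 and house 5 leads to a contradiction, so it's in house 4.
The snake owner is in house 3 (clue 4).
Clue 6 places the person with the poplar tree in house 4.
From clue 9, the person who drives a van must be in house 3.
That leaves pickup as the vehicle for house 5.
Clue 5: the person who drives a coupe is in house 1.
Clue 5: the person with the hickory tree is in house 1.
Clue 7 places the fish owner in house 1.
So house 2 gets lizard for pet.
That leaves ferret as the pet for house 5.
House 4 vehicle: only motorcycle fits.
From clue 1, the person with the pine tree must be in house 3.
By clue 2, the person with the spruce tree is in house 5.
House 2's tree must be ash (nothing else left).
So: house 1 = fish/coupe/hickory, house 2 = lizard/hatchback/ash, house 3 = snake/van/pine, house 4 = dog/motorcycle/poplar, house 5 = ferret/pickup/spruce.

4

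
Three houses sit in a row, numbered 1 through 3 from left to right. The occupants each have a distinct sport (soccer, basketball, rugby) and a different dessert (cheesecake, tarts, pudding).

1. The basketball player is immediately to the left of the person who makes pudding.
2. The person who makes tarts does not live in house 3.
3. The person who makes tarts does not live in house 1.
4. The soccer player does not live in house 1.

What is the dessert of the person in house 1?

Clue 3 places the person who makes tarts in house 2.
House 1 dessert: only cheesecake fits.
House 3's dessert must be pudding (nothing else left).
From clue 1, the basketball player must be in house 2.
That leaves rugby as the sport for house 1.
House 3's sport must be soccer (nothing else left).
So: house 1 = rugby/cheesecake, house 2 = basketball/tarts, house 3 = soccer/pudding.

cheesecake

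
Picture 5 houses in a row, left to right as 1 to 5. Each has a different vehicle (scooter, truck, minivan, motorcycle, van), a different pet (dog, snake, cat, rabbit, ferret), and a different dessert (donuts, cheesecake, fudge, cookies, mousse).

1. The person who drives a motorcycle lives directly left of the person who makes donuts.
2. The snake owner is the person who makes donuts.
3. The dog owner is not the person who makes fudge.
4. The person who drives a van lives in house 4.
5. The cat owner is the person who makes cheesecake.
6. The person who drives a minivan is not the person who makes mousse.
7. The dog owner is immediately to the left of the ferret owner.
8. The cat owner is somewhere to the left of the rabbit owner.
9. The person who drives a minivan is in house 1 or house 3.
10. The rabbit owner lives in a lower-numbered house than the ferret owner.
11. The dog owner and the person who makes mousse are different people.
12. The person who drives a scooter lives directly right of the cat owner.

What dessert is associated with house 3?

fudge

From clue 4, the person who drives a van must be in house 4.
The only vehicle still possible for house 5 is truck.
So house 1 gets cat for pet.
So house 5 gets ferret for pet.
Clue 5: the person who makes cheesecake is in house 1.
Clue 7: the dog owner is in house 4.
The person who drives a scooter is in house 2 (clue 12).
From clue 2, the snake owner must be in house 2.
Clue 2: the person who makes donuts is in house 2.
House 3 pet: only rabbit fits.
House 4's dessert must be cookies (nothing else left).
The person who drives a motorcycle is in house 1 (clue 1).
The only vehicle still possible for house 3 is minivan.
From clue 6, the person who makes mousse must be in house 5.
So house 3 gets fudge for dessert.
So: house 1 = motorcycle/cat/cheesecake, house 2 = scooter/snake/donuts, house 3 = minivan/rabbit/fudge, house 4 = van/dog/cookies, house 5 = truck/ferret/mousse.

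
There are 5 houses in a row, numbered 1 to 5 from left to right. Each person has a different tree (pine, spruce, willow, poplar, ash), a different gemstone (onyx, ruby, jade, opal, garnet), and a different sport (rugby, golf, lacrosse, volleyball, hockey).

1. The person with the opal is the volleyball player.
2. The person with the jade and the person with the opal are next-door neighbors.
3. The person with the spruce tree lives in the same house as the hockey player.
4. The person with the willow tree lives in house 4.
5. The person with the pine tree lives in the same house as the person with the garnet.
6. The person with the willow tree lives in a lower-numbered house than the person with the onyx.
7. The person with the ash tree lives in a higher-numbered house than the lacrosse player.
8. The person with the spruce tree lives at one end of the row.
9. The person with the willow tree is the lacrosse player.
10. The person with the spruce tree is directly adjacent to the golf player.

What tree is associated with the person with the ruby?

From clue 4, the person with the willow tree must be in house 4.
Clue 6 places the person with the onyx in house 5.
The lacrosse player is in house 4 (clue 9).
By clue 7, the person with the ash tree is in house 5.
Clue 10 places the person with the spruce tree in house 1.
That leaves golf as the sport for house 2.
The hockey player is in house 1 (clue 3).
House 5's sport must be rugby (nothing else left).
From clue 1, the person with the opal must be in house 3.
House 1's gemstone must be ruby (nothing else left).
House 2's gemstone must be garnet (nothing else left).
The only gemstone still possible for house 4 is jade.
That leaves volleyball as the sport for house 3.
From clue 5, the person with the pine tree must be in house 2.
House 3 tree: only poplar fits.
So: house 1 = spruce/ruby/hockey, house 2 = pine/garnet/golf, house 3 = poplar/opal/volleyball, house 4 = willow/jade/lacrosse, house 5 = ash/onyx/rugby.

spruce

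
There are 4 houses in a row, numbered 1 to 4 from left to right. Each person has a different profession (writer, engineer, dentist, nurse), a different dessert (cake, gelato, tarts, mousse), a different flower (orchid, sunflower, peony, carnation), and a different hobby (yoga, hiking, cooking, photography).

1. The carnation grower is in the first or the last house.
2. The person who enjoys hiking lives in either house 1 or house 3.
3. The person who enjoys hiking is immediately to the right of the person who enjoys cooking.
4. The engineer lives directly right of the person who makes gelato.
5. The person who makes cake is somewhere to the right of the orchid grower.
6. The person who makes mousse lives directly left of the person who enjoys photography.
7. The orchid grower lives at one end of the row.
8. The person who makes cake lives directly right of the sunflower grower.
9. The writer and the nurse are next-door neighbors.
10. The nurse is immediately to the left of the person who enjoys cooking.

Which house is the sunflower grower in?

By clue 3, the person who enjoys hiking is in house 3.
The person who enjoys cooking is in house 2 (clue 3).
Clue 7 places the orchid grower in house 1.
Clue 10: the nurse is in house 1.
That leaves carnation as the flower for house 4.
House 1 hobby: only yoga fits.
That leaves photography as the hobby for house 4.
The person who makes mousse is in house 3 (clue 6).
Clue 9: the writer is in house 2.
Clue 4 places the engineer in house 3.
Clue 4: the person who makes gelato is in house 2.
By clue 8, the sunflower grower is in house 3.
That leaves dentist as the profession for house 4.
House 1's dessert must be tarts (nothing else left).
That leaves cake as the dessert for house 4.
House 2's flower must be peony (nothing else left).
So: house 1 = nurse/tarts/orchid/yoga, house 2 = writer/gelato/peony/cooking, house 3 = engineer/mousse/sunflower/hiking, house 4 = dentist/cake/carnation/photography.

3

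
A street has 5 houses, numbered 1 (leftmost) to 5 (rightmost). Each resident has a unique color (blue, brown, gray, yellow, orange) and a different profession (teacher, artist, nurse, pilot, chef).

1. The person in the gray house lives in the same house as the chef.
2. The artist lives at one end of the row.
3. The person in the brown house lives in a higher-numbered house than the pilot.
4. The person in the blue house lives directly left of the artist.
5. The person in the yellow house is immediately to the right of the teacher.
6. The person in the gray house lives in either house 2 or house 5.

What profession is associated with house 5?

Clue 4: the person in the blue house is in house 4.
From clue 4, the artist must be in house 5.
That leaves orange as the color for house 1.
By clue 1, the person in the gray house is in house 2.
The chef is in house 2 (clue 1).
The person in the yellow house is in house 5 (clue 5).
From clue 5, the teacher must be in house 4.
That leaves brown as the color for house 3.
By clue 3, the pilot is in house 1.
House 3 profession: only nurse fits.
So: house 1 = orange/pilot, house 2 = gray/chef, house 3 = brown/nurse, house 4 = blue/teacher, house 5 = yellow/artist.

artist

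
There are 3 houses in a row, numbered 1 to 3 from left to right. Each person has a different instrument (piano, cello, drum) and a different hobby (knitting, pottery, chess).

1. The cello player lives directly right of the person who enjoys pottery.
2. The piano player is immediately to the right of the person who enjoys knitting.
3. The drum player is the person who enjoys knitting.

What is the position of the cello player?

3

So house 1 gets drum for instrument.
So house 3 gets chess for hobby.
Clue 3 places the person who enjoys knitting in house 1.
That leaves pottery as the hobby for house 2.
By clue 1, the cello player is in house 3.
The piano player is in house 2 (clue 2).
So: house 1 = drum/knitting, house 2 = piano/pottery, house 3 = cello/chess.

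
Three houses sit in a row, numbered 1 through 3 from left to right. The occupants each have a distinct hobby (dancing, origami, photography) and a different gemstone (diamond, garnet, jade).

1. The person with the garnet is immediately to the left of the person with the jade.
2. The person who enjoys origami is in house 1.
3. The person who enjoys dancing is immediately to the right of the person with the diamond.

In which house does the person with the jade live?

The person who enjoys origami is in house 1 (clue 2).
That leaves jade as the gemstone for house 3.
Clue 1: the person with the garnet is in house 2.
So house 1 gets diamond for gemstone.
Clue 3 places the person who enjoys dancing in house 2.
That leaves photography as the hobby for house 3.
So: house 1 = origami/diamond, house 2 = dancing/garnet, house 3 = photography/jade.

3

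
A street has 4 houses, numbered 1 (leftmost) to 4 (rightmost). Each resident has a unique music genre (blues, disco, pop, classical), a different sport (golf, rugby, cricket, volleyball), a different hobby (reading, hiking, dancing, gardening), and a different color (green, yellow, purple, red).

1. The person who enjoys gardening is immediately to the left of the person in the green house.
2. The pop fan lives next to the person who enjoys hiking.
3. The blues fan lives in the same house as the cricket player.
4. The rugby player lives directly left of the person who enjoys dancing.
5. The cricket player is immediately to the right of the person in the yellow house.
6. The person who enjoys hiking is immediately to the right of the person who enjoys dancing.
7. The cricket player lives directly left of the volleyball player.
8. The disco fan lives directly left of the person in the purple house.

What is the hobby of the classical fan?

The blues fan is narrowed to house 2 or 3; consider each.
Placing it in house 3 leads to a contradiction, so it's in house 2.
By clue 3, the cricket player is in house 2.
The person in the yellow house is in house 1 (clue 5).
Clue 7: the volleyball player is in house 3.
So house 4 gets golf for sport.
From clue 4, the person who enjoys dancing must be in house 2.
From clue 6, the person who enjoys hiking must be in house 3.
House 1's sport must be rugby (nothing else left).
House 1 hobby: only gardening fits.
So house 4 gets reading for hobby.
From clue 1, the person in the green house must be in house 2.
By clue 2, the pop fan is in house 4.
So house 3 gets red for color.
The only color still possible for house 4 is purple.
Clue 8: the disco fan is in house 3.
House 1 music genre: only classical fits.
So: house 1 = classical/rugby/gardening/yellow, house 2 = blues/cricket/dancing/green, house 3 = disco/volleyball/hiking/red, house 4 = pop/golf/reading/purple.

gardening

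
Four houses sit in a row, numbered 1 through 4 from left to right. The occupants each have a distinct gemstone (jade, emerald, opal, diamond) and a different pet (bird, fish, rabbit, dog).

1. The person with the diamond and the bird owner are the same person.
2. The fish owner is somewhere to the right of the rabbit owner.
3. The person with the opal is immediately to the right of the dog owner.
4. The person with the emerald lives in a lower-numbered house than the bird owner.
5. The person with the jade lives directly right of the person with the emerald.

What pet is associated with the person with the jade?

House 1's gemstone must be emerald (nothing else left).
From clue 5, the person with the jade must be in house 2.
So house 1 gets rabbit for pet.
The person with the diamond is narrowed to house 3 or 4; consider each.
Placing it in house 3 leads to a contradiction, so it's in house 4.
By clue 1, the bird owner is in house 4.
The only gemstone still possible for house 3 is opal.
Clue 3: the dog owner is in house 2.
House 3 pet: only fish fits.
So: house 1 = emerald/rabbit, house 2 = jade/dog, house 3 = opal/fish, house 4 = diamond/bird.

dog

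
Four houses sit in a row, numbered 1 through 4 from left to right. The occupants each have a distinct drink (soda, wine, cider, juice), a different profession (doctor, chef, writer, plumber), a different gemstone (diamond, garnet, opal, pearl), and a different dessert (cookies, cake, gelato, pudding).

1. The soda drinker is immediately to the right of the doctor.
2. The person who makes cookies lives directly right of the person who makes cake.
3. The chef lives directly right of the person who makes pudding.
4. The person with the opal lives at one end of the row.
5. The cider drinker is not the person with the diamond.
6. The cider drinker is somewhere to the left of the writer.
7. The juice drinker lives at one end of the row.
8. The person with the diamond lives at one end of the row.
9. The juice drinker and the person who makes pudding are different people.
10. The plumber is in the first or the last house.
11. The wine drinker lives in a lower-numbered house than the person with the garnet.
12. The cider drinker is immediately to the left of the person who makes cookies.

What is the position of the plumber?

1

The juice drinker is narrowed to house 1 or 4; consider each.
Placing it in house 1 leads to a contradiction, so it's in house 4.
The soda drinker is narrowed to house 2 or 3; consider each.
Placing it in house 2 leads to a contradiction, so it's in house 3.
From clue 1, the doctor must be in house 2.
The only profession still possible for house 1 is plumber.
House 4 dessert: only gelato fits.
So house 1 gets cake for dessert.
Clue 2 places the person who makes cookies in house 2.
Clue 12: the cider drinker is in house 1.
So house 2 gets wine for drink.
So house 3 gets pudding for dessert.
By clue 3, the chef is in house 4.
By clue 5, the person with the diamond is in house 4.
House 3 profession: only writer fits.
House 1 gemstone: only opal fits.
House 2's gemstone must be pearl (nothing else left).
House 3 gemstone: only garnet fits.
So: house 1 = cider/plumber/opal/cake, house 2 = wine/doctor/pearl/cookies, house 3 = soda/writer/garnet/pudding, house 4 = juice/chef/diamond/gelato.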